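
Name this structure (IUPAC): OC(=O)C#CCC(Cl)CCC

5-chlorooct-2-ynoic acid

The longest chain bearing the –COOH group and the multiple bond is 8 carbons long (octane).
A carboxylic acid (terminal –COOH) is the principal characteristic group, giving the suffix -oic acid.
There is one C≡C triple bond, indicated by the ending -yne.
The numbering direction is chosen so that the carboxylic acid carbon is C-1 by definition.
With this numbering: the triple bond between C-2 and C-3; a chloro group at C-5.
Putting it together: 5-chlorooct-2-ynoic acid.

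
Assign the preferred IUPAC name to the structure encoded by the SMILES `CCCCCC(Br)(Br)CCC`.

The parent chain contains 9 carbons (nonane).
The numbering direction is chosen so that the substituent locant set {4,4} is lower than {6,6} at the first point of difference.
With this numbering: two bromo groups at C-4.
Putting it together: 4,4-dibromononane.

4,4-dibromononane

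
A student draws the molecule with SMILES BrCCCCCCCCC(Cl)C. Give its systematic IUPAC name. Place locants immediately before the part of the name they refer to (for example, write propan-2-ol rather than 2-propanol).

The parent chain contains 10 carbons (decane).
Number the chain so that the substituent locant set {1,9} is lower than {2,10} at the first point of difference.
With this numbering: a bromo group at C-1; a chloro group at C-9.
Prefixes are listed alphabetically: bromo, chloro.
The name is 1-bromo-9-chlorodecane.

1-bromo-9-chlorodecane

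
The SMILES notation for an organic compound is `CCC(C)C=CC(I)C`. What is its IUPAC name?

2-iodo-5-methylhept-3-ene

Counting along the main chain through the multiple bond gives 7 carbons: the parent is heptane.
There is one C=C double bond, indicated by the ending -ene.
Choose the numbering such that numbering from this end puts the double bond at C-3 rather than C-4.
This places the double bond between C-3 and C-4; an iodo group at C-2; a methyl group at C-5.
Substituent prefixes are cited in alphabetical order (multiplying prefixes like di-/tri- are ignored for ordering).
Assembling the pieces gives 2-iodo-5-methylhept-3-ene.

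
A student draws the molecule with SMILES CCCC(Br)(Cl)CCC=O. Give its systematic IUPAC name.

The longest carbon chain that includes the –CHO group has 7 carbons, so the parent hydride is heptane.
The principal characteristic group is an aldehyde (terminal –CHO), named with the suffix -al.
Number the chain so that the aldehyde carbon is C-1 by definition.
This places a bromo group at C-4; a chloro group at C-4.
Substituent prefixes are cited in alphabetical order (multiplying prefixes like di-/tri- are ignored for ordering).
Putting it together: 4-bromo-4-chloroheptanal.

4-bromo-4-chloroheptanal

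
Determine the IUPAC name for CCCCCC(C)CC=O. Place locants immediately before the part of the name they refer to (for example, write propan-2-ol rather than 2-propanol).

The longest chain bearing the –CHO group is 8 carbons long (octane).
The principal characteristic group is an aldehyde (terminal –CHO), named with the suffix -al.
The numbering direction is chosen so that the aldehyde carbon is C-1 by definition.
This places a methyl group at C-3.
Putting it together: 3-methyloctanal.

3-methyloctanal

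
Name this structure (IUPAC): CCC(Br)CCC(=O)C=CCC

The longest carbon chain that includes the carbonyl and the multiple bond has 10 carbons, so the parent hydride is decane.
The highest-priority functional group is a ketone (C=O on an internal carbon), so the name ends in -one.
A C=C double bond in the chain gives the infix -ene-.
Number the chain so that numbering from this end puts the carbonyl group at C-5 rather than C-6.
This places the carbonyl at C-5; the double bond between C-3 and C-4; a bromo group at C-8.
Assembling the pieces gives 8-bromodec-3-en-5-one.

8-bromodec-3-en-5-one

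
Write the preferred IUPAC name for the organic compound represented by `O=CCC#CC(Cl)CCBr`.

7-bromo-5-chlorohept-3-ynal

The longest chain bearing the –CHO group and the multiple bond is 7 carbons long (heptane).
The principal characteristic group is an aldehyde (terminal –CHO), named with the suffix -al.
There is one C≡C triple bond, indicated by the ending -yne.
Choose the numbering such that the aldehyde carbon is C-1 by definition.
With this numbering: the triple bond between C-3 and C-4; a bromo group at C-7; a chloro group at C-5.
Prefixes are listed alphabetically: bromo, chloro.
The name is 7-bromo-5-chlorohept-3-ynal.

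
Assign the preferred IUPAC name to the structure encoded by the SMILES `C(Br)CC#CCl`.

4-bromo-1-chlorobut-1-yne

The longest chain bearing the multiple bond is 4 carbons long (butane).
There is one C≡C triple bond, indicated by the ending -yne.
Number the chain so that numbering from this end puts the triple bond at C-1 rather than C-3.
That gives the triple bond between C-1 and C-2; a bromo group at C-4; a chloro group at C-1.
Substituent prefixes are cited in alphabetical order (multiplying prefixes like di-/tri- are ignored for ordering).
The name is 4-bromo-1-chlorobut-1-yne.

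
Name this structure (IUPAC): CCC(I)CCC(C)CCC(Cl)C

2-chloro-8-iodo-5-methyldecane

The parent chain contains 10 carbons (decane).
Choose the numbering such that the substituent locant set {2,5,8} is lower than {3,6,9} at the first point of difference.
This places a chloro group at C-2; an iodo group at C-8; a methyl group at C-5.
Prefixes are listed alphabetically: chloro, iodo, methyl.
Putting it together: 2-chloro-8-iodo-5-methyldecane.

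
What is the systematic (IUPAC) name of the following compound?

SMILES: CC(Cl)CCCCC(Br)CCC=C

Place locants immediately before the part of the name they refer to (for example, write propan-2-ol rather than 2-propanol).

5-bromo-10-chloroundec-1-ene

Counting along the main chain through the multiple bond gives 11 carbons: the parent is undecane.
A C=C double bond in the chain gives the infix -ene-.
Number the chain so that numbering from this end puts the double bond at C-1 rather than C-10.
With this numbering: the double bond between C-1 and C-2; a bromo group at C-5; a chloro group at C-10.
Prefixes are listed alphabetically: bromo, chloro.
Assembling the pieces gives 5-bromo-10-chloroundec-1-ene.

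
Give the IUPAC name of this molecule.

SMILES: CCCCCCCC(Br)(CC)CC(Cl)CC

The parent chain contains 12 carbons (dodecane).
The numbering direction is chosen so that the substituent locant set {3,5,5} is lower than {8,8,10} at the first point of difference.
With this numbering: a bromo group at C-5; a chloro group at C-3; an ethyl group at C-5.
The substituents are ordered alphabetically, ignoring any di-/tri- multipliers.
Assembling the pieces gives 5-bromo-3-chloro-5-ethyldodecane.

5-bromo-3-chloro-5-ethyldodecane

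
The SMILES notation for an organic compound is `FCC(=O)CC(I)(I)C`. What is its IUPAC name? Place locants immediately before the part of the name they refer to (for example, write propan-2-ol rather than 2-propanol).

Counting along the main chain through the carbonyl gives 5 carbons: the parent is pentane.
The highest-priority functional group is a ketone (C=O on an internal carbon), so the name ends in -one.
The numbering direction is chosen so that numbering from this end puts the carbonyl group at C-2 rather than C-4.
This places the carbonyl at C-2; a fluoro group at C-1; two iodo groups at C-4.
The substituents are ordered alphabetically, ignoring any di-/tri- multipliers.
Putting it together: 1-fluoro-4,4-diiodopentan-2-one.

1-fluoro-4,4-diiodopentan-2-one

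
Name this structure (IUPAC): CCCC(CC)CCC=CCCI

Counting along the main chain through the multiple bond gives 10 carbons: the parent is decane.
There is one C=C double bond, indicated by the ending -ene.
Number the chain so that numbering from this end puts the double bond at C-3 rather than C-7.
This places the double bond between C-3 and C-4; an ethyl group at C-7; an iodo group at C-1.
Substituent prefixes are cited in alphabetical order (multiplying prefixes like di-/tri- are ignored for ordering).
Putting it together: 7-ethyl-1-iododec-3-ene.

7-ethyl-1-iododec-3-ene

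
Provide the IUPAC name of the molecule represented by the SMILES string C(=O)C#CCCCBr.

6-bromohex-2-ynal

Counting along the main chain through the –CHO group and the multiple bond gives 6 carbons: the parent is hexane.
The highest-priority functional group is an aldehyde (terminal –CHO), so the name ends in -al.
A C≡C triple bond in the chain gives the infix -yne-.
Choose the numbering such that the aldehyde carbon is C-1 by definition.
With this numbering: the triple bond between C-2 and C-3; a bromo group at C-6.
The name is 6-bromohex-2-ynal.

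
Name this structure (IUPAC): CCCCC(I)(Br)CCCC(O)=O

5-bromo-5-iodononanoic acid

The longest chain bearing the –COOH group is 9 carbons long (nonane).
The principal characteristic group is a carboxylic acid (terminal –COOH), named with the suffix -oic acid.
The numbering direction is chosen so that the carboxylic acid carbon is C-1 by definition.
That gives a bromo group at C-5; an iodo group at C-5.
The substituents are ordered alphabetically, ignoring any di-/tri- multipliers.
The name is 5-bromo-5-iodononanoic acid.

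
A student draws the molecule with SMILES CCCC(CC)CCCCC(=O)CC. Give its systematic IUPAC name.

8-ethylundecan-3-one

The longest carbon chain that includes the carbonyl has 11 carbons, so the parent hydride is undecane.
A ketone (C=O on an internal carbon) is the principal characteristic group, giving the suffix -one.
The numbering direction is chosen so that numbering from this end puts the carbonyl group at C-3 rather than C-9.
This places the carbonyl at C-3; an ethyl group at C-8.
Putting it together: 8-ethylundecan-3-one.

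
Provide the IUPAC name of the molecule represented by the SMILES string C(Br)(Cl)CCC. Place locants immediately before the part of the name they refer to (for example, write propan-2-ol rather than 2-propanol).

The longest continuous carbon chain has 4 atoms, so the parent hydride is butane.
The numbering direction is chosen so that the substituent locant set {1,1} is lower than {4,4} at the first point of difference.
With this numbering: a bromo group at C-1; a chloro group at C-1.
Prefixes are listed alphabetically: bromo, chloro.
Assembling the pieces gives 1-bromo-1-chlorobutane.

1-bromo-1-chlorobutane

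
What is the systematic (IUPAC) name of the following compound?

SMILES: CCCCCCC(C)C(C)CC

3,4-dimethyldecane

The longest continuous carbon chain has 10 atoms, so the parent hydride is decane.
Choose the numbering such that the substituent locant set {3,4} is lower than {7,8} at the first point of difference.
This places methyl groups at C-3 and C-4.
Putting it together: 3,4-dimethyldecane.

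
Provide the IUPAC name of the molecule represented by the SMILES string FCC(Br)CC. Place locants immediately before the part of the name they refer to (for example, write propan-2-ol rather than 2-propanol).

The longest continuous carbon chain has 4 atoms, so the parent hydride is butane.
Number the chain so that the substituent locant set {1,2} is lower than {3,4} at the first point of difference.
This places a bromo group at C-2; a fluoro group at C-1.
Prefixes are listed alphabetically: bromo, fluoro.
Assembling the pieces gives 2-bromo-1-fluorobutane.

2-bromo-1-fluorobutane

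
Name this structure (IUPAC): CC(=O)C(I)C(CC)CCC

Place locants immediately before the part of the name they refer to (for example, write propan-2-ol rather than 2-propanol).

The longest carbon chain that includes the carbonyl has 7 carbons, so the parent hydride is heptane.
The principal characteristic group is a ketone (C=O on an internal carbon), named with the suffix -one.
Number the chain so that numbering from this end puts the carbonyl group at C-2 rather than C-6.
This places the carbonyl at C-2; an ethyl group at C-4; an iodo group at C-3.
Prefixes are listed alphabetically: ethyl, iodo.
Putting it together: 4-ethyl-3-iodoheptan-2-one.

4-ethyl-3-iodoheptan-2-one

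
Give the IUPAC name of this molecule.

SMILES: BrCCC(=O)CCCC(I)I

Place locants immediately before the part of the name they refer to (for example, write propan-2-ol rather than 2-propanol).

Counting along the main chain through the carbonyl gives 7 carbons: the parent is heptane.
The principal characteristic group is a ketone (C=O on an internal carbon), named with the suffix -one.
The numbering direction is chosen so that numbering from this end puts the carbonyl group at C-3 rather than C-5.
With this numbering: the carbonyl at C-3; a bromo group at C-1; two iodo groups at C-7.
Substituent prefixes are cited in alphabetical order (multiplying prefixes like di-/tri- are ignored for ordering).
The name is 1-bromo-7,7-diiodoheptan-3-one.

1-bromo-7,7-diiodoheptan-3-one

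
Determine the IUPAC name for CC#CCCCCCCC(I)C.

The longest carbon chain that includes the multiple bond has 11 carbons, so the parent hydride is undecane.
The chain contains a C≡C triple bond, so the unsaturation ending is -yne.
Choose the numbering such that numbering from this end puts the triple bond at C-2 rather than C-9.
This places the triple bond between C-2 and C-3; an iodo group at C-10.
The name is 10-iodoundec-2-yne.

10-iodoundec-2-yne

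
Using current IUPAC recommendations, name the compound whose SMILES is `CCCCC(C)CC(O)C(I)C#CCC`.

5-iodo-8-methyldodec-3-yn-6-ol

The longest carbon chain that includes the –OH group and the multiple bond has 12 carbons, so the parent hydride is dodecane.
The principal characteristic group is an alcohol (–OH), named with the suffix -ol.
A C≡C triple bond in the chain gives the infix -yne-.
Number the chain so that numbering from this end puts the hydroxyl group at C-6 rather than C-7.
This places the hydroxyl at C-6; the triple bond between C-3 and C-4; an iodo group at C-5; a methyl group at C-8.
The substituents are ordered alphabetically, ignoring any di-/tri- multipliers.
Putting it together: 5-iodo-8-methyldodec-3-yn-6-ol.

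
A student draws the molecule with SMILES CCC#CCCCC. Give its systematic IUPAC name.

oct-3-yne

The longest carbon chain that includes the multiple bond has 8 carbons, so the parent hydride is octane.
The chain contains a C≡C triple bond, so the unsaturation ending is -yne.
Number the chain so that numbering from this end puts the triple bond at C-3 rather than C-5.
That gives the triple bond between C-3 and C-4.
The name is oct-3-yne.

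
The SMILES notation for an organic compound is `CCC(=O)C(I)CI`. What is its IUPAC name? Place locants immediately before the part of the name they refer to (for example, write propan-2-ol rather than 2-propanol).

1,2-diiodopentan-3-one

The longest carbon chain that includes the carbonyl has 5 carbons, so the parent hydride is pentane.
The highest-priority functional group is a ketone (C=O on an internal carbon), so the name ends in -one.
Number the chain so that the substituent locant set {1,2} is lower than {4,5} at the first point of difference.
That gives the carbonyl at C-3; iodo groups at C-1 and C-2.
Assembling the pieces gives 1,2-diiodopentan-3-one.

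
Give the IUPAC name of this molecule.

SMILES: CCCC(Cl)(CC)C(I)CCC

The parent chain contains 8 carbons (octane).
The numbering direction is chosen so that the substituent locant set {4,4,5} is lower than {4,5,5} at the first point of difference.
That gives a chloro group at C-4; an ethyl group at C-4; an iodo group at C-5.
Substituent prefixes are cited in alphabetical order (multiplying prefixes like di-/tri- are ignored for ordering).
Putting it together: 4-chloro-4-ethyl-5-iodooctane.

4-chloro-4-ethyl-5-iodooctane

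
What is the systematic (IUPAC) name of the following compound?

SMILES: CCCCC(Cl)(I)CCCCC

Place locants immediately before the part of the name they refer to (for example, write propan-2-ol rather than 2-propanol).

5-chloro-5-iododecane

The parent chain contains 10 carbons (decane).
Number the chain so that the substituent locant set {5,5} is lower than {6,6} at the first point of difference.
That gives a chloro group at C-5; an iodo group at C-5.
Substituent prefixes are cited in alphabetical order (multiplying prefixes like di-/tri- are ignored for ordering).
Assembling the pieces gives 5-chloro-5-iododecane.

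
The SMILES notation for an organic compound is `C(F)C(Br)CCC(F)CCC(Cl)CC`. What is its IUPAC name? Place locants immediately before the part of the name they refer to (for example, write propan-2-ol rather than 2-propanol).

The parent chain contains 10 carbons (decane).
Number the chain so that the substituent locant set {1,2,5,8} is lower than {3,6,9,10} at the first point of difference.
With this numbering: a bromo group at C-2; a chloro group at C-8; fluoro groups at C-1 and C-5.
The substituents are ordered alphabetically, ignoring any di-/tri- multipliers.
Assembling the pieces gives 2-bromo-8-chloro-1,5-difluorodecane.

2-bromo-8-chloro-1,5-difluorodecane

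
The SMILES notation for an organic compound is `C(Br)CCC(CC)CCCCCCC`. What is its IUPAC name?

The parent chain contains 11 carbons (undecane).
The numbering direction is chosen so that the substituent locant set {1,4} is lower than {8,11} at the first point of difference.
This places a bromo group at C-1; an ethyl group at C-4.
The substituents are ordered alphabetically, ignoring any di-/tri- multipliers.
Putting it together: 1-bromo-4-ethylundecane.

1-bromo-4-ethylundecane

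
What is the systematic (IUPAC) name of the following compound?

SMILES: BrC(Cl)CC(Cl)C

The longest carbon chain is 4 atoms: the parent is butane.
Choose the numbering such that the substituent locant set {1,1,3} is lower than {2,4,4} at the first point of difference.
This places a bromo group at C-1; chloro groups at C-1 and C-3.
Prefixes are listed alphabetically: bromo, chloro.
Assembling the pieces gives 1-bromo-1,3-dichlorobutane.

1-bromo-1,3-dichlorobutane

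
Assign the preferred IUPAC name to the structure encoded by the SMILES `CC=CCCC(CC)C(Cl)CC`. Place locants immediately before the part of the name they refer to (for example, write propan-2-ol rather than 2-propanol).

7-chloro-6-ethylnon-2-ene

The longest carbon chain that includes the multiple bond has 9 carbons, so the parent hydride is nonane.
The chain contains a C=C double bond, so the unsaturation ending is -ene.
The numbering direction is chosen so that numbering from this end puts the double bond at C-2 rather than C-7.
With this numbering: the double bond between C-2 and C-3; a chloro group at C-7; an ethyl group at C-6.
Substituent prefixes are cited in alphabetical order (multiplying prefixes like di-/tri- are ignored for ordering).
Putting it together: 7-chloro-6-ethylnon-2-ene.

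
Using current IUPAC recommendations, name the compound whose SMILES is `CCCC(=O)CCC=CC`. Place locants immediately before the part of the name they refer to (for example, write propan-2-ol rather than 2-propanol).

The longest carbon chain that includes the carbonyl and the multiple bond has 9 carbons, so the parent hydride is nonane.
The highest-priority functional group is a ketone (C=O on an internal carbon), so the name ends in -one.
A C=C double bond in the chain gives the infix -ene-.
Number the chain so that numbering from this end puts the carbonyl group at C-4 rather than C-6.
That gives the carbonyl at C-4; the double bond between C-7 and C-8.
Assembling the pieces gives non-7-en-4-one.

non-7-en-4-one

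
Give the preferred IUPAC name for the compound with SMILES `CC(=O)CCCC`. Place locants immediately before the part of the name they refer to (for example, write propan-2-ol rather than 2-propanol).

The longest carbon chain that includes the carbonyl has 6 carbons, so the parent hydride is hexane.
The highest-priority functional group is a ketone (C=O on an internal carbon), so the name ends in -one.
The numbering direction is chosen so that numbering from this end puts the carbonyl group at C-2 rather than C-5.
With this numbering: the carbonyl at C-2.
Assembling the pieces gives hexan-2-one.

hexan-2-one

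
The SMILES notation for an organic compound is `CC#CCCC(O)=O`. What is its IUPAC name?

hex-4-ynoic acid

Counting along the main chain through the –COOH group and the multiple bond gives 6 carbons: the parent is hexane.
A carboxylic acid (terminal –COOH) is the principal characteristic group, giving the suffix -oic acid.
There is one C≡C triple bond, indicated by the ending -yne.
The numbering direction is chosen so that the carboxylic acid carbon is C-1 by definition.
With this numbering: the triple bond between C-4 and C-5.
The name is hex-4-ynoic acid.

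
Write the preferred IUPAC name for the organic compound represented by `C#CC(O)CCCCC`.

The longest chain bearing the –OH group and the multiple bond is 8 carbons long (octane).
The highest-priority functional group is an alcohol (–OH), so the name ends in -ol.
A C≡C triple bond in the chain gives the infix -yne-.
Number the chain so that numbering from this end puts the hydroxyl group at C-3 rather than C-6.
This places the hydroxyl at C-3; the triple bond between C-1 and C-2.
The name is oct-1-yn-3-ol.

oct-1-yn-3-ol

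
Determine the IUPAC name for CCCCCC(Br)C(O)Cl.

Counting along the main chain through the –OH group gives 7 carbons: the parent is heptane.
The highest-priority functional group is an alcohol (–OH), so the name ends in -ol.
Choose the numbering such that numbering from this end puts the hydroxyl group at C-1 rather than C-7.
With this numbering: the hydroxyl at C-1; a bromo group at C-2; a chloro group at C-1.
The substituents are ordered alphabetically, ignoring any di-/tri- multipliers.
Assembling the pieces gives 2-bromo-1-chloroheptan-1-ol.

2-bromo-1-chloroheptan-1-ol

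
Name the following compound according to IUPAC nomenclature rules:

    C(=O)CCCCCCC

octanal

The longest carbon chain that includes the –CHO group has 8 carbons, so the parent hydride is octane.
The principal characteristic group is an aldehyde (terminal –CHO), named with the suffix -al.
The numbering direction is chosen so that the aldehyde carbon is C-1 by definition.
The name is octanal.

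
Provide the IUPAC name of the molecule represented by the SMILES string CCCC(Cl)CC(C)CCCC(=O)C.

8-chloro-6-methylundecan-2-one

The longest chain bearing the carbonyl is 11 carbons long (undecane).
The highest-priority functional group is a ketone (C=O on an internal carbon), so the name ends in -one.
The numbering direction is chosen so that numbering from this end puts the carbonyl group at C-2 rather than C-10.
With this numbering: the carbonyl at C-2; a chloro group at C-8; a methyl group at C-6.
The substituents are ordered alphabetically, ignoring any di-/tri- multipliers.
Assembling the pieces gives 8-chloro-6-methylundecan-2-one.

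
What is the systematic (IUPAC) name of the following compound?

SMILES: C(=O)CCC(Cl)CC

Counting along the main chain through the –CHO group gives 6 carbons: the parent is hexane.
An aldehyde (terminal –CHO) is the principal characteristic group, giving the suffix -al.
The numbering direction is chosen so that the aldehyde carbon is C-1 by definition.
That gives a chloro group at C-4.
Assembling the pieces gives 4-chlorohexanal.

4-chlorohexanal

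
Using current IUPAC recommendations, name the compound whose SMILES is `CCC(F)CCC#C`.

5-fluorohept-1-yne

Counting along the main chain through the multiple bond gives 7 carbons: the parent is heptane.
The chain contains a C≡C triple bond, so the unsaturation ending is -yne.
Number the chain so that numbering from this end puts the triple bond at C-1 rather than C-6.
That gives the triple bond between C-1 and C-2; a fluoro group at C-5.
The name is 5-fluorohept-1-yne.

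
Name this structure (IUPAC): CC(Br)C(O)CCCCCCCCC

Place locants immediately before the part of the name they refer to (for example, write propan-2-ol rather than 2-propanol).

2-bromododecan-3-ol

The longest carbon chain that includes the –OH group has 12 carbons, so the parent hydride is dodecane.
The highest-priority functional group is an alcohol (–OH), so the name ends in -ol.
Number the chain so that numbering from this end puts the hydroxyl group at C-3 rather than C-10.
With this numbering: the hydroxyl at C-3; a bromo group at C-2.
Assembling the pieces gives 2-bromododecan-3-ol.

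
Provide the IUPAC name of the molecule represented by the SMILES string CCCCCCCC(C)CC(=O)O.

Counting along the main chain through the –COOH group gives 10 carbons: the parent is decane.
A carboxylic acid (terminal –COOH) is the principal characteristic group, giving the suffix -oic acid.
Number the chain so that the carboxylic acid carbon is C-1 by definition.
With this numbering: a methyl group at C-3.
The name is 3-methyldecanoic acid.

3-methyldecanoic acid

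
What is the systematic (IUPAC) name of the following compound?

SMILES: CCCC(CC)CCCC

4-ethyloctane

The longest carbon chain is 8 atoms: the parent is octane.
The numbering direction is chosen so that the substituent locant set {4} is lower than {5} at the first point of difference.
This places an ethyl group at C-4.
Assembling the pieces gives 4-ethyloctane.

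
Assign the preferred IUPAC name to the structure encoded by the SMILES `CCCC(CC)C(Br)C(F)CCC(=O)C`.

6-bromo-7-ethyl-5-fluorodecan-2-one

Counting along the main chain through the carbonyl gives 10 carbons: the parent is decane.
The principal characteristic group is a ketone (C=O on an internal carbon), named with the suffix -one.
The numbering direction is chosen so that numbering from this end puts the carbonyl group at C-2 rather than C-9.
This places the carbonyl at C-2; a bromo group at C-6; an ethyl group at C-7; a fluoro group at C-5.
Prefixes are listed alphabetically: bromo, ethyl, fluoro.
Putting it together: 6-bromo-7-ethyl-5-fluorodecan-2-one.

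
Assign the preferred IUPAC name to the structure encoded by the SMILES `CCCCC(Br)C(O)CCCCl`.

5-bromo-1-chlorononan-4-ol

The longest chain bearing the –OH group is 9 carbons long (nonane).
The principal characteristic group is an alcohol (–OH), named with the suffix -ol.
Choose the numbering such that numbering from this end puts the hydroxyl group at C-4 rather than C-6.
That gives the hydroxyl at C-4; a bromo group at C-5; a chloro group at C-1.
The substituents are ordered alphabetically, ignoring any di-/tri- multipliers.
The name is 5-bromo-1-chlorononan-4-ol.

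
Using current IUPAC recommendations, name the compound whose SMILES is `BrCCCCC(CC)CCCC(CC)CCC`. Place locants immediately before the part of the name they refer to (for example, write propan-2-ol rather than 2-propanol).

1-bromo-5,9-diethyldodecane

The longest continuous carbon chain has 12 atoms, so the parent hydride is dodecane.
The numbering direction is chosen so that the substituent locant set {1,5,9} is lower than {4,8,12} at the first point of difference.
With this numbering: a bromo group at C-1; ethyl groups at C-5 and C-9.
The substituents are ordered alphabetically, ignoring any di-/tri- multipliers.
Putting it together: 1-bromo-5,9-diethyldodecane.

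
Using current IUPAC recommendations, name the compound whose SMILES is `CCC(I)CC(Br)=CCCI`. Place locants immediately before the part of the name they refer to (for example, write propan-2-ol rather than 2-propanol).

Counting along the main chain through the multiple bond gives 8 carbons: the parent is octane.
There is one C=C double bond, indicated by the ending -ene.
Choose the numbering such that numbering from this end puts the double bond at C-3 rather than C-5.
This places the double bond between C-3 and C-4; a bromo group at C-4; iodo groups at C-1 and C-6.
Prefixes are listed alphabetically: bromo, iodo.
Assembling the pieces gives 4-bromo-1,6-diiodooct-3-ene.

4-bromo-1,6-diiodooct-3-ene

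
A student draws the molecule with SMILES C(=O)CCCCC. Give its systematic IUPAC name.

hexanal

Counting along the main chain through the –CHO group gives 6 carbons: the parent is hexane.
The principal characteristic group is an aldehyde (terminal –CHO), named with the suffix -al.
Choose the numbering such that the aldehyde carbon is C-1 by definition.
Assembling the pieces gives hexanal.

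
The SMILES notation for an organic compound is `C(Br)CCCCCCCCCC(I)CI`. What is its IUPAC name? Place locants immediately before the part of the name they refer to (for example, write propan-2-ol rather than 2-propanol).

12-bromo-1,2-diiodododecane

The longest continuous carbon chain has 12 atoms, so the parent hydride is dodecane.
Number the chain so that the substituent locant set {1,2,12} is lower than {1,11,12} at the first point of difference.
With this numbering: a bromo group at C-12; iodo groups at C-1 and C-2.
Substituent prefixes are cited in alphabetical order (multiplying prefixes like di-/tri- are ignored for ordering).
The name is 12-bromo-1,2-diiodododecane.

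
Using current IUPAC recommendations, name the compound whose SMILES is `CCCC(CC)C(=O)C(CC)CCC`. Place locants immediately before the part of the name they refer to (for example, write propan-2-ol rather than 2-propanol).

4,6-diethylnonan-5-one

Counting along the main chain through the carbonyl gives 9 carbons: the parent is nonane.
A ketone (C=O on an internal carbon) is the principal characteristic group, giving the suffix -one.
Numbering from either end gives identical locants here.
With this numbering: the carbonyl at C-5; ethyl groups at C-4 and C-6.
Assembling the pieces gives 4,6-diethylnonan-5-one.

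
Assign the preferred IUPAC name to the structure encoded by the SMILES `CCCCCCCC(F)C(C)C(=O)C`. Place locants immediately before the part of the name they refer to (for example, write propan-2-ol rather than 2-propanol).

Counting along the main chain through the carbonyl gives 11 carbons: the parent is undecane.
A ketone (C=O on an internal carbon) is the principal characteristic group, giving the suffix -one.
Number the chain so that numbering from this end puts the carbonyl group at C-2 rather than C-10.
This places the carbonyl at C-2; a fluoro group at C-4; a methyl group at C-3.
Substituent prefixes are cited in alphabetical order (multiplying prefixes like di-/tri- are ignored for ordering).
Assembling the pieces gives 4-fluoro-3-methylundecan-2-one.

4-fluoro-3-methylundecan-2-one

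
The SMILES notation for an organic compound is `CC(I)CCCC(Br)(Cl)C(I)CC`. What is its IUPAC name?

6-bromo-6-chloro-2,7-diiodononane

The parent chain contains 9 carbons (nonane).
Choose the numbering such that the substituent locant set {2,6,6,7} is lower than {3,4,4,8} at the first point of difference.
With this numbering: a bromo group at C-6; a chloro group at C-6; iodo groups at C-2 and C-7.
The substituents are ordered alphabetically, ignoring any di-/tri- multipliers.
Assembling the pieces gives 6-bromo-6-chloro-2,7-diiodononane.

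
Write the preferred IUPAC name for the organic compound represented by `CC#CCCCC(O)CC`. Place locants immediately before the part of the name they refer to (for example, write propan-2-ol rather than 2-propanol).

non-7-yn-3-ol

Counting along the main chain through the –OH group and the multiple bond gives 9 carbons: the parent is nonane.
The highest-priority functional group is an alcohol (–OH), so the name ends in -ol.
A C≡C triple bond in the chain gives the infix -yne-.
Choose the numbering such that numbering from this end puts the hydroxyl group at C-3 rather than C-7.
This places the hydroxyl at C-3; the triple bond between C-7 and C-8.
The name is non-7-yn-3-ol.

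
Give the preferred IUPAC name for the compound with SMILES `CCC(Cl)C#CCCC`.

Counting along the main chain through the multiple bond gives 8 carbons: the parent is octane.
A C≡C triple bond in the chain gives the infix -yne-.
Choose the numbering such that the substituent locant set {3} is lower than {6} at the first point of difference.
With this numbering: the triple bond between C-4 and C-5; a chloro group at C-3.
Assembling the pieces gives 3-chlorooct-4-yne.

3-chlorooct-4-yne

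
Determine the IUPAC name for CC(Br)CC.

2-bromobutane

The longest carbon chain is 4 atoms: the parent is butane.
The numbering direction is chosen so that the substituent locant set {2} is lower than {3} at the first point of difference.
With this numbering: a bromo group at C-2.
Putting it together: 2-bromobutane.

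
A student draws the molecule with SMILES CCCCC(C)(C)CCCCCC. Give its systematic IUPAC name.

The parent chain contains 11 carbons (undecane).
Choose the numbering such that the substituent locant set {5,5} is lower than {7,7} at the first point of difference.
That gives two methyl groups at C-5.
The name is 5,5-dimethylundecane.

5,5-dimethylundecane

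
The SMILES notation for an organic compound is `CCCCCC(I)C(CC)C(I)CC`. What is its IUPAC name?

The longest carbon chain is 10 atoms: the parent is decane.
Number the chain so that the substituent locant set {3,4,5} is lower than {6,7,8} at the first point of difference.
That gives an ethyl group at C-4; iodo groups at C-3 and C-5.
Substituent prefixes are cited in alphabetical order (multiplying prefixes like di-/tri- are ignored for ordering).
Assembling the pieces gives 4-ethyl-3,5-diiododecane.

4-ethyl-3,5-diiododecane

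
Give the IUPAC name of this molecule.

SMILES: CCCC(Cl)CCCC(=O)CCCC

9-chlorododecan-5-one

The longest carbon chain that includes the carbonyl has 12 carbons, so the parent hydride is dodecane.
The highest-priority functional group is a ketone (C=O on an internal carbon), so the name ends in -one.
The numbering direction is chosen so that numbering from this end puts the carbonyl group at C-5 rather than C-8.
This places the carbonyl at C-5; a chloro group at C-9.
Assembling the pieces gives 9-chlorododecan-5-one.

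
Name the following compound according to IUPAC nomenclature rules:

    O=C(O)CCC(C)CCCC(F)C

8-fluoro-4-methylnonanoic acid

The longest chain bearing the –COOH group is 9 carbons long (nonane).
The highest-priority functional group is a carboxylic acid (terminal –COOH), so the name ends in -oic acid.
The numbering direction is chosen so that the carboxylic acid carbon is C-1 by definition.
This places a fluoro group at C-8; a methyl group at C-4.
Prefixes are listed alphabetically: fluoro, methyl.
Putting it together: 8-fluoro-4-methylnonanoic acid.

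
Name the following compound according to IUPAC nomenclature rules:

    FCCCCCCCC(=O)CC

The longest carbon chain that includes the carbonyl has 10 carbons, so the parent hydride is decane.
A ketone (C=O on an internal carbon) is the principal characteristic group, giving the suffix -one.
Number the chain so that numbering from this end puts the carbonyl group at C-3 rather than C-8.
That gives the carbonyl at C-3; a fluoro group at C-10.
Putting it together: 10-fluorodecan-3-one.

10-fluorodecan-3-one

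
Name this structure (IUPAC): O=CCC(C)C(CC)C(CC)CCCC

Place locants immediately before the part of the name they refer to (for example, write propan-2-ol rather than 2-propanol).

4,5-diethyl-3-methylnonanal

Counting along the main chain through the –CHO group gives 9 carbons: the parent is nonane.
The highest-priority functional group is an aldehyde (terminal –CHO), so the name ends in -al.
The numbering direction is chosen so that the aldehyde carbon is C-1 by definition.
With this numbering: ethyl groups at C-4 and C-5; a methyl group at C-3.
Substituent prefixes are cited in alphabetical order (multiplying prefixes like di-/tri- are ignored for ordering).
Putting it together: 4,5-diethyl-3-methylnonanal.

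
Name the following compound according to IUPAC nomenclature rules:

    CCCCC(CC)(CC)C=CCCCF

Counting along the main chain through the multiple bond gives 10 carbons: the parent is decane.
The chain contains a C=C double bond, so the unsaturation ending is -ene.
Choose the numbering such that numbering from this end puts the double bond at C-4 rather than C-6.
With this numbering: the double bond between C-4 and C-5; two ethyl groups at C-6; a fluoro group at C-1.
Substituent prefixes are cited in alphabetical order (multiplying prefixes like di-/tri- are ignored for ordering).
Assembling the pieces gives 6,6-diethyl-1-fluorodec-4-ene.

6,6-diethyl-1-fluorodec-4-ene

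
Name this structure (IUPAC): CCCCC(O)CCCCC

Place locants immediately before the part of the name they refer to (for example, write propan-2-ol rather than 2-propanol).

The longest carbon chain that includes the –OH group has 10 carbons, so the parent hydride is decane.
The principal characteristic group is an alcohol (–OH), named with the suffix -ol.
Number the chain so that numbering from this end puts the hydroxyl group at C-5 rather than C-6.
That gives the hydroxyl at C-5.
Putting it together: decan-5-ol.

decan-5-ol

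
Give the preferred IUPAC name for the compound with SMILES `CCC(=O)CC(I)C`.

Counting along the main chain through the carbonyl gives 6 carbons: the parent is hexane.
The highest-priority functional group is a ketone (C=O on an internal carbon), so the name ends in -one.
The numbering direction is chosen so that numbering from this end puts the carbonyl group at C-3 rather than C-4.
That gives the carbonyl at C-3; an iodo group at C-5.
Assembling the pieces gives 5-iodohexan-3-one.

5-iodohexan-3-one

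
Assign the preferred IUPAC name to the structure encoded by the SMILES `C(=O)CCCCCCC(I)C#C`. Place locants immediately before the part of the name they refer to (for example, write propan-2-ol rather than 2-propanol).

8-iododec-9-ynal

The longest carbon chain that includes the –CHO group and the multiple bond has 10 carbons, so the parent hydride is decane.
The principal characteristic group is an aldehyde (terminal –CHO), named with the suffix -al.
The chain contains a C≡C triple bond, so the unsaturation ending is -yne.
Number the chain so that the aldehyde carbon is C-1 by definition.
This places the triple bond between C-9 and C-10; an iodo group at C-8.
Assembling the pieces gives 8-iododec-9-ynal.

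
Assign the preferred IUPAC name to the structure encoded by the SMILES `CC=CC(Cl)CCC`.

The longest chain bearing the multiple bond is 7 carbons long (heptane).
A C=C double bond in the chain gives the infix -ene-.
Number the chain so that numbering from this end puts the double bond at C-2 rather than C-5.
This places the double bond between C-2 and C-3; a chloro group at C-4.
Putting it together: 4-chlorohept-2-ene.

4-chlorohept-2-ene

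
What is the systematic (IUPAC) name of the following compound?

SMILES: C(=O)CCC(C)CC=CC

4-methyloct-6-enal

The longest carbon chain that includes the –CHO group and the multiple bond has 8 carbons, so the parent hydride is octane.
An aldehyde (terminal –CHO) is the principal characteristic group, giving the suffix -al.
A C=C double bond in the chain gives the infix -ene-.
Choose the numbering such that the aldehyde carbon is C-1 by definition.
With this numbering: the double bond between C-6 and C-7; a methyl group at C-4.
Putting it together: 4-methyloct-6-enal.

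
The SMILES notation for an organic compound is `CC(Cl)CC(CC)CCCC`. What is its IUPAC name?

2-chloro-4-ethyloctane

The parent chain contains 8 carbons (octane).
Number the chain so that the substituent locant set {2,4} is lower than {5,7} at the first point of difference.
This places a chloro group at C-2; an ethyl group at C-4.
Prefixes are listed alphabetically: chloro, ethyl.
Assembling the pieces gives 2-chloro-4-ethyloctane.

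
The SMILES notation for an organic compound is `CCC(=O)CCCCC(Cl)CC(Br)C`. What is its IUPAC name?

10-bromo-8-chloroundecan-3-one

The longest chain bearing the carbonyl is 11 carbons long (undecane).
The principal characteristic group is a ketone (C=O on an internal carbon), named with the suffix -one.
Choose the numbering such that numbering from this end puts the carbonyl group at C-3 rather than C-9.
That gives the carbonyl at C-3; a bromo group at C-10; a chloro group at C-8.
The substituents are ordered alphabetically, ignoring any di-/tri- multipliers.
The name is 10-bromo-8-chloroundecan-3-one.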